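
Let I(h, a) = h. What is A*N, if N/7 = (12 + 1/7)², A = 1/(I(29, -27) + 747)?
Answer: 7225/5432 ≈ 1.3301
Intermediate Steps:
A = 1/776 (A = 1/(29 + 747) = 1/776 ≈ 0.0012887)
N = 7225/7 (N = 7*(12 + 1/7)² = 7*(12 + ⅐)² = 7*(85/7)² = 7*(7225/49) = 7225/7 ≈ 1032.1)
A*N = (1/776)*(7225/7) = 7225/5432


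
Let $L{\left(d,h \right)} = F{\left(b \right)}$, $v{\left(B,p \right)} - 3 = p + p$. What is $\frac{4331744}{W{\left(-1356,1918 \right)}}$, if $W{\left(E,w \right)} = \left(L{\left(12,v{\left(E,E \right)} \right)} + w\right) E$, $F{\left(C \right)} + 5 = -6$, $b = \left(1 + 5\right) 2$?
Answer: $- \frac{1082936}{646473} \approx -1.6751$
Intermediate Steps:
$v{\left(B,p \right)} = 3 + 2 p$ ($v{\left(B,p \right)} = 3 + \left(p + p\right) = 3 + 2 p$)
$b = 12$ ($b = 6 \cdot 2 = 12$)
$F{\left(C \right)} = -11$ ($F{\left(C \right)} = -5 - 6 = -11$)
$L{\left(d,h \right)} = -11$
$W{\left(E,w \right)} = E \left(-11 + w\right)$ ($W{\left(E,w \right)} = \left(-11 + w\right) E = E \left(-11 + w\right)$)
$\frac{4331744}{W{\left(-1356,1918 \right)}} = \frac{4331744}{\left(-1356\right) \left(-11 + 1918\right)} = \frac{4331744}{\left(-1356\right) 1907} = \frac{4331744}{-2585892} = 4331744 \left(- \frac{1}{2585892}\right) = - \frac{1082936}{646473}$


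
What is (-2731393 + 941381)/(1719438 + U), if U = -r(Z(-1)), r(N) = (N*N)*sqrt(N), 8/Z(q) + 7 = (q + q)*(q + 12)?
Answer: -15782378736829287786/15160133971446164381 - 48172802944*I*sqrt(58)/15160133971446164381 ≈ -1.041 - 2.42e-8*I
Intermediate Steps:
Z(q) = 8/(-7 + 2*q*(12 + q)) (Z(q) = 8/(-7 + (q + q)*(q + 12)) = 8/(-7 + (2*q)*(12 + q)) = 8/(-7 + 2*q*(12 + q)))
r(N) = N**(5/2) (r(N) = N**2*sqrt(N) = N**(5/2))
U = -128*I*sqrt(58)/24389 (U = -(8/(-7 + 2*(-1)**2 + 24*(-1)))**(5/2) = -(8/(-7 + 2*1 - 24))**(5/2) = -(8/(-7 + 2 - 24))**(5/2) = -(8/(-29))**(5/2) = -(8*(-1/29))**(5/2) = -(-8/29)**(5/2) = -128*I*sqrt(58)/24389 ≈ -0.03997*I)
(-2731393 + 941381)/(1719438 + U) = (-2731393 + 941381)/(1719438 - 128*I*sqrt(58)/24389) = -1790012/(1719438 - 128*I*sqrt(58)/24389)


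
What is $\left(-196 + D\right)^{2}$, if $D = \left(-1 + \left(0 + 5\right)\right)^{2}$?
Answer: $32400$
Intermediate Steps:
$D = 16$ ($D = \left(-1 + 5\right)^{2} = 4^{2} = 16$)
$\left(-196 + D\right)^{2} = \left(-196 + 16\right)^{2} = \left(-180\right)^{2} = 32400$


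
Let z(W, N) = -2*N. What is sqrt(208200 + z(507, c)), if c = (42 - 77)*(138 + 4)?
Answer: 2*sqrt(54535) ≈ 467.05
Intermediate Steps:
c = -4970 (c = -35*142 = -4970)
sqrt(208200 + z(507, c)) = sqrt(208200 - 2*(-4970)) = sqrt(208200 + 9940) = sqrt(218140) = 2*sqrt(54535)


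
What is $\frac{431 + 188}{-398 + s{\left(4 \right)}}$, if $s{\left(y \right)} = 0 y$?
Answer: $- \frac{619}{398} \approx -1.5553$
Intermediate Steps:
$s{\left(y \right)} = 0$
$\frac{431 + 188}{-398 + s{\left(4 \right)}} = \frac{431 + 188}{-398 + 0} = \frac{619}{-398} = 619 \left(- \frac{1}{398}\right) = - \frac{619}{398}$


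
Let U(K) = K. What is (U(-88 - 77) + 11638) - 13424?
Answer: -1951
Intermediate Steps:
(U(-88 - 77) + 11638) - 13424 = ((-88 - 77) + 11638) - 13424 = (-165 + 11638) - 13424 = 11473 - 13424 = -1951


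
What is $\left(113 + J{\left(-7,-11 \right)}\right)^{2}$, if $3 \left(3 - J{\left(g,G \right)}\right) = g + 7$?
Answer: $13456$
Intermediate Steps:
$J{\left(g,G \right)} = \frac{2}{3} - \frac{g}{3}$ ($J{\left(g,G \right)} = 3 - \frac{g + 7}{3} = 3 - \frac{7 + g}{3} = 3 - \left(\frac{7}{3} + \frac{g}{3}\right) = \frac{2}{3} - \frac{g}{3}$)
$\left(113 + J{\left(-7,-11 \right)}\right)^{2} = \left(113 + \left(\frac{2}{3} - - \frac{7}{3}\right)\right)^{2} = \left(113 + \left(\frac{2}{3} + \frac{7}{3}\right)\right)^{2} = \left(113 + 3\right)^{2} = 116^{2} = 13456$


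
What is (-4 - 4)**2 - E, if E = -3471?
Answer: 3535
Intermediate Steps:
(-4 - 4)**2 - E = (-4 - 4)**2 - 1*(-3471) = (-8)**2 + 3471 = 64 + 3471 = 3535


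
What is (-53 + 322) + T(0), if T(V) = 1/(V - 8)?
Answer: 2151/8 ≈ 268.88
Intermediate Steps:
T(V) = 1/(-8 + V)
(-53 + 322) + T(0) = (-53 + 322) + 1/(-8 + 0) = 269 + 1/(-8) = 269 - 1/8 = 2151/8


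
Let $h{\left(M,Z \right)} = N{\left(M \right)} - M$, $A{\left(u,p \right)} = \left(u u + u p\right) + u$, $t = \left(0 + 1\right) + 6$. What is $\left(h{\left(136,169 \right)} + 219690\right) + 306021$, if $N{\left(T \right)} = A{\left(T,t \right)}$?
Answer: $545159$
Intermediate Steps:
$t = 7$ ($t = 1 + 6 = 7$)
$A{\left(u,p \right)} = u + u^{2} + p u$ ($A{\left(u,p \right)} = \left(u^{2} + p u\right) + u = u + u^{2} + p u$)
$N{\left(T \right)} = T \left(8 + T\right)$ ($N{\left(T \right)} = T \left(1 + 7 + T\right) = T \left(8 + T\right)$)
$h{\left(M,Z \right)} = - M + M \left(8 + M\right)$ ($h{\left(M,Z \right)} = M \left(8 + M\right) - M = - M + M \left(8 + M\right)$)
$\left(h{\left(136,169 \right)} + 219690\right) + 306021 = \left(136 \left(7 + 136\right) + 219690\right) + 306021 = \left(136 \cdot 143 + 219690\right) + 306021 = \left(19448 + 219690\right) + 306021 = 239138 + 306021 = 545159$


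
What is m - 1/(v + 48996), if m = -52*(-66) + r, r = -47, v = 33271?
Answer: 278473794/82267 ≈ 3385.0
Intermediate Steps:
m = 3385 (m = -52*(-66) - 47 = 3432 - 47 = 3385)
m - 1/(v + 48996) = 3385 - 1/(33271 + 48996) = 3385 - 1/82267 = 278473794/82267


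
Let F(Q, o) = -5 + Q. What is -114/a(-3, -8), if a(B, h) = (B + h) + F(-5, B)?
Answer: 38/7 ≈ 5.4286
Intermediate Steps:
a(B, h) = -10 + B + h (a(B, h) = (B + h) + (-5 - 5) = (B + h) - 10 = -10 + B + h)
-114/a(-3, -8) = -114/(-10 - 3 - 8) = -114/(-21) = -114*(-1/21) = 38/7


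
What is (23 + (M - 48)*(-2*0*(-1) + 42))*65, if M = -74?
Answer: -331565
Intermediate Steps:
(23 + (M - 48)*(-2*0*(-1) + 42))*65 = (23 + (-74 - 48)*(-2*0*(-1) + 42))*65 = (23 - 122*(0*(-1) + 42))*65 = (23 - 122*(0 + 42))*65 = (23 - 122*42)*65 = (23 - 5124)*65 = -5101*65 = -331565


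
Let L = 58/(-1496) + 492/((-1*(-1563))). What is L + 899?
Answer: 350455055/389708 ≈ 899.28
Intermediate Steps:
L = 107563/389708 (L = 58*(-1/1496) + 492/1563 = -29/748 + 492*(1/1563) = -29/748 + 164/521 = 107563/389708 ≈ 0.27601)
L + 899 = 107563/389708 + 899 = 350455055/389708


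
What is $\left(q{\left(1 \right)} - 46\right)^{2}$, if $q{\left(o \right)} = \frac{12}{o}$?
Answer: $1156$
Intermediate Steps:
$\left(q{\left(1 \right)} - 46\right)^{2} = \left(\frac{12}{1} - 46\right)^{2} = \left(12 \cdot 1 - 46\right)^{2} = \left(12 - 46\right)^{2} = \left(-34\right)^{2} = 1156$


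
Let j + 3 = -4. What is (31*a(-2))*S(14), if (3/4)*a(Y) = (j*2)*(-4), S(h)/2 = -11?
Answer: -152768/3 ≈ -50923.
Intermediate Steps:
j = -7 (j = -3 - 4 = -7)
S(h) = -22 (S(h) = 2*(-11) = -22)
a(Y) = 224/3 (a(Y) = 4*(-7*2*(-4))/3 = 4*(-14*(-4))/3 = (4/3)*56 = 224/3)
(31*a(-2))*S(14) = (31*(224/3))*(-22) = (6944/3)*(-22) = -152768/3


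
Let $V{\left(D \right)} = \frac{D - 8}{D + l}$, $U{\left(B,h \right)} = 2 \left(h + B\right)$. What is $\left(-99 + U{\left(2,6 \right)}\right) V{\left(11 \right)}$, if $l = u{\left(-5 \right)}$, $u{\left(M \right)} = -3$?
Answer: $- \frac{249}{8} \approx -31.125$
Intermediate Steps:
$l = -3$
$U{\left(B,h \right)} = 2 B + 2 h$ ($U{\left(B,h \right)} = 2 \left(B + h\right) = 2 B + 2 h$)
$V{\left(D \right)} = \frac{-8 + D}{-3 + D}$ ($V{\left(D \right)} = \frac{D - 8}{D - 3} = \frac{-8 + D}{-3 + D}$)
$\left(-99 + U{\left(2,6 \right)}\right) V{\left(11 \right)} = \left(-99 + \left(2 \cdot 2 + 2 \cdot 6\right)\right) \frac{-8 + 11}{-3 + 11} = \left(-99 + \left(4 + 12\right)\right) \frac{1}{8} \cdot 3 = \left(-99 + 16\right) \frac{1}{8} \cdot 3 = \left(-83\right) \frac{3}{8} = - \frac{249}{8}$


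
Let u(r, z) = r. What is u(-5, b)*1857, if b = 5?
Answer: -9285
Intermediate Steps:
u(-5, b)*1857 = -5*1857 = -9285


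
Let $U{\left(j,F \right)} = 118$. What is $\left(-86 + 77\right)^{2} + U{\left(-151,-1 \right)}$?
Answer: $199$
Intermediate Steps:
$\left(-86 + 77\right)^{2} + U{\left(-151,-1 \right)} = \left(-86 + 77\right)^{2} + 118 = \left(-9\right)^{2} + 118 = 81 + 118 = 199$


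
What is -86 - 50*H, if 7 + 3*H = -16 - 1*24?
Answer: 2092/3 ≈ 697.33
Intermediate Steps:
H = -47/3 (H = -7/3 + (-16 - 1*24)/3 = -7/3 + (-16 - 24)/3 = -7/3 + (⅓)*(-40) = -7/3 - 40/3 = -47/3 ≈ -15.667)
-86 - 50*H = -86 - 50*(-47/3) = -86 + 2350/3 = 2092/3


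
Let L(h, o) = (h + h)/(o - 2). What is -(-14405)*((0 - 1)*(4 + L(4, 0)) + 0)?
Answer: 0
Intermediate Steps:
L(h, o) = 2*h/(-2 + o) (L(h, o) = (2*h)/(-2 + o) = 2*h/(-2 + o))
-(-14405)*((0 - 1)*(4 + L(4, 0)) + 0) = -(-14405)*((0 - 1)*(4 + 2*4/(-2 + 0)) + 0) = -(-14405)*(-(4 + 2*4/(-2)) + 0) = -(-14405)*(-(4 + 2*4*(-½)) + 0) = -(-14405)*(-(4 - 4) + 0) = -(-14405)*(-1*0 + 0) = -(-14405)*(0 + 0) = -(-14405)*0 = -2881*0 = 0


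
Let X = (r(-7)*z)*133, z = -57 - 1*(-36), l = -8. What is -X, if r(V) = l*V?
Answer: 156408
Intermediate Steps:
z = -21 (z = -57 + 36 = -21)
r(V) = -8*V
X = -156408 (X = (-8*(-7)*(-21))*133 = (56*(-21))*133 = -1176*133 = -156408)
-X = -1*(-156408) = 156408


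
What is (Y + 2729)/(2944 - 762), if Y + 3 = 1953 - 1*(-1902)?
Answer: 6581/2182 ≈ 3.0160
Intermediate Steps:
Y = 3852 (Y = -3 + (1953 - 1*(-1902)) = -3 + (1953 + 1902) = -3 + 3855 = 3852)
(Y + 2729)/(2944 - 762) = (3852 + 2729)/(2944 - 762) = 6581/2182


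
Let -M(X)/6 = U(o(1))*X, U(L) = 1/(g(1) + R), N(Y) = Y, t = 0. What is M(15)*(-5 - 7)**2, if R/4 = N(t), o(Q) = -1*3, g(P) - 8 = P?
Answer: -1440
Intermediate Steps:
g(P) = 8 + P
o(Q) = -3
R = 0 (R = 4*0 = 0)
U(L) = 1/9 (U(L) = 1/((8 + 1) + 0) = 1/(9 + 0) = 1/9)
M(X) = -2*X/3
M(15)*(-5 - 7)**2 = (-2/3*15)*(-5 - 7)**2 = -10*(-12)**2 = -10*144 = -1440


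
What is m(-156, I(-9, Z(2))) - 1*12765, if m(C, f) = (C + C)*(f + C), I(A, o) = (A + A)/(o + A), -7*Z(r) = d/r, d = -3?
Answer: 1445979/41 ≈ 35268.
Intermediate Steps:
Z(r) = 3/(7*r) (Z(r) = -(-3)/(7*r) = 3/(7*r))
I(A, o) = 2*A/(A + o) (I(A, o) = (2*A)/(A + o) = 2*A/(A + o))
m(C, f) = 2*C*(C + f) (m(C, f) = (2*C)*(C + f) = 2*C*(C + f))
m(-156, I(-9, Z(2))) - 1*12765 = 2*(-156)*(-156 + 2*(-9)/(-9 + (3/7)/2)) - 1*12765 = 2*(-156)*(-156 + 2*(-9)/(-9 + (3/7)*(½))) - 12765 = 2*(-156)*(-156 + 2*(-9)/(-9 + 3/14)) - 12765 = 2*(-156)*(-156 + 2*(-9)/(-123/14)) - 12765 = 2*(-156)*(-156 + 2*(-9)*(-14/123)) - 12765 = 2*(-156)*(-156 + 84/41) - 12765 = 2*(-156)*(-6312/41) - 12765 = 1969344/41 - 12765 = 1445979/41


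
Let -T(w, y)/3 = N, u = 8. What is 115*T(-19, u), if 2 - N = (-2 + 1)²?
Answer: -345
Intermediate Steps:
N = 1 (N = 2 - (-2 + 1)² = 2 - 1*(-1)² = 2 - 1*1 = 2 - 1 = 1)
T(w, y) = -3 (T(w, y) = -3*1 = -3)
115*T(-19, u) = 115*(-3) = -345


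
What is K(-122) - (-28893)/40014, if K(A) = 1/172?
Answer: 834935/1147068 ≈ 0.72789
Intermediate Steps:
K(A) = 1/172
K(-122) - (-28893)/40014 = 1/172 - (-28893)/40014 = 1/172 - 1*(-9631/13338) = 1/172 + 9631/13338 = 834935/1147068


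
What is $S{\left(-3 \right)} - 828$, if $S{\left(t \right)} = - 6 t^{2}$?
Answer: $-882$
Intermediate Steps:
$S{\left(-3 \right)} - 828 = - 6 \left(-3\right)^{2} - 828 = \left(-6\right) 9 - 828 = -54 - 828 = -882$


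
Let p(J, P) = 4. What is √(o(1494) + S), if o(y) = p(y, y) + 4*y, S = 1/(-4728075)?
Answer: √44192087723937/85965 ≈ 77.330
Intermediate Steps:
S = -1/4728075 ≈ -2.1150e-7
o(y) = 4 + 4*y
√(o(1494) + S) = √((4 + 4*1494) - 1/4728075) = √((4 + 5976) - 1/4728075) = √(5980 - 1/4728075) = √(28273888499/4728075) = √44192087723937/85965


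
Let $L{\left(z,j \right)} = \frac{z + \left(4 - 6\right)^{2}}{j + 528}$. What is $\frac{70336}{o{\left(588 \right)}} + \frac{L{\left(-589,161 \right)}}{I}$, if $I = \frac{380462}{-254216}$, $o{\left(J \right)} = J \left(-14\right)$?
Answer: $- \frac{11822477788}{1482089721} \approx -7.9769$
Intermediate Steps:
$o{\left(J \right)} = - 14 J$
$I = - \frac{190231}{127108}$ ($I = 380462 \left(- \frac{1}{254216}\right) = - \frac{190231}{127108} \approx -1.4966$)
$L{\left(z,j \right)} = \frac{4 + z}{528 + j}$ ($L{\left(z,j \right)} = \frac{z + \left(-2\right)^{2}}{528 + j} = \frac{z + 4}{528 + j} = \frac{4 + z}{528 + j}$)
$\frac{70336}{o{\left(588 \right)}} + \frac{L{\left(-589,161 \right)}}{I} = \frac{70336}{\left(-14\right) 588} + \frac{\frac{1}{528 + 161} \left(4 - 589\right)}{- \frac{190231}{127108}} = \frac{70336}{-8232} + \frac{1}{689} \left(-585\right) \left(- \frac{127108}{190231}\right) = 70336 \left(- \frac{1}{8232}\right) + \frac{1}{689} \left(-585\right) \left(- \frac{127108}{190231}\right) = - \frac{1256}{147} - - \frac{5719860}{10082243} = - \frac{1256}{147} + \frac{5719860}{10082243} = - \frac{11822477788}{1482089721}$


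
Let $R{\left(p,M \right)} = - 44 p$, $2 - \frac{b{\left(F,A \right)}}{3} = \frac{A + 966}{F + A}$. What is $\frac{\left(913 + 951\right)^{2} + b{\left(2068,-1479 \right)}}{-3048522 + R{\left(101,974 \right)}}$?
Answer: $- \frac{107709643}{94641946} \approx -1.1381$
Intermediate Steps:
$b{\left(F,A \right)} = 6 - \frac{3 \left(966 + A\right)}{A + F}$ ($b{\left(F,A \right)} = 6 - 3 \frac{A + 966}{F + A} = 6 - 3 \frac{966 + A}{A + F} = 6 - \frac{3 \left(966 + A\right)}{A + F}$)
$\frac{\left(913 + 951\right)^{2} + b{\left(2068,-1479 \right)}}{-3048522 + R{\left(101,974 \right)}} = \frac{\left(913 + 951\right)^{2} + \frac{3 \left(-966 - 1479 + 2 \cdot 2068\right)}{-1479 + 2068}}{-3048522 - 4444} = \frac{1864^{2} + \frac{3 \left(-966 - 1479 + 4136\right)}{589}}{-3048522 - 4444} = \frac{3474496 + 3 \cdot \frac{1}{589} \cdot 1691}{-3052966} = \left(3474496 + \frac{267}{31}\right) \left(- \frac{1}{3052966}\right) = \frac{107709643}{31} \left(- \frac{1}{3052966}\right) = - \frac{107709643}{94641946}$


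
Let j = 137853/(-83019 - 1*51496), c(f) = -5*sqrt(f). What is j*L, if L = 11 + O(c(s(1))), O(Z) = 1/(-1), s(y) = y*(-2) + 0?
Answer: -275706/26903 ≈ -10.248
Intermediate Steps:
s(y) = -2*y (s(y) = -2*y + 0 = -2*y)
O(Z) = -1
L = 10 (L = 11 - 1 = 10)
j = -137853/134515 (j = 137853/(-83019 - 51496) = 137853/(-134515) = 137853*(-1/134515) = -137853/134515 ≈ -1.0248)
j*L = -137853/134515*10 = -275706/26903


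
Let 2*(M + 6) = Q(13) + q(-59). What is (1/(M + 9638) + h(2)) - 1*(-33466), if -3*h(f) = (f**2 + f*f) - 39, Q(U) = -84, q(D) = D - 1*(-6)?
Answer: 1920905489/57381 ≈ 33476.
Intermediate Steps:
q(D) = 6 + D (q(D) = D + 6 = 6 + D)
M = -149/2 (M = -6 + (-84 + (6 - 59))/2 = -6 + (-84 - 53)/2 = -6 + (1/2)*(-137) = -6 - 137/2 = -149/2 ≈ -74.500)
h(f) = 13 - 2*f**2/3 (h(f) = -((f**2 + f*f) - 39)/3 = -((f**2 + f**2) - 39)/3 = -(2*f**2 - 39)/3 = -(-39 + 2*f**2)/3 = 13 - 2*f**2/3)
(1/(M + 9638) + h(2)) - 1*(-33466) = (1/(-149/2 + 9638) + (13 - 2/3*2**2)) - 1*(-33466) = (1/(19127/2) + (13 - 2/3*4)) + 33466 = (2/19127 + (13 - 8/3)) + 33466 = (2/19127 + 31/3) + 33466 = 592943/57381 + 33466 = 1920905489/57381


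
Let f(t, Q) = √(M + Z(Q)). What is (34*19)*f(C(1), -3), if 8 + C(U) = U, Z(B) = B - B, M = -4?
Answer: 1292*I ≈ 1292.0*I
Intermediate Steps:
Z(B) = 0
C(U) = -8 + U
f(t, Q) = 2*I (f(t, Q) = √(-4 + 0) = √(-4) = 2*I)
(34*19)*f(C(1), -3) = (34*19)*(2*I) = 646*(2*I) = 1292*I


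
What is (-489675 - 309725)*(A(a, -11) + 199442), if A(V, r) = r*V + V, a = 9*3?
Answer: -159218096800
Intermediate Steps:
a = 27
A(V, r) = V + V*r (A(V, r) = V*r + V = V + V*r)
(-489675 - 309725)*(A(a, -11) + 199442) = (-489675 - 309725)*(27*(1 - 11) + 199442) = -799400*(27*(-10) + 199442) = -799400*(-270 + 199442) = -799400*199172 = -159218096800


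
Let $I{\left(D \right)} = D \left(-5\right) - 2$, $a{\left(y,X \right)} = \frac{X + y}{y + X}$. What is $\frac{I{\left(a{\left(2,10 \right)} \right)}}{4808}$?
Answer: $- \frac{7}{4808} \approx -0.0014559$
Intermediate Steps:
$a{\left(y,X \right)} = 1$ ($a{\left(y,X \right)} = \frac{X + y}{X + y} = 1$)
$I{\left(D \right)} = -2 - 5 D$ ($I{\left(D \right)} = - 5 D - 2 = -2 - 5 D$)
$\frac{I{\left(a{\left(2,10 \right)} \right)}}{4808} = \frac{-2 - 5}{4808} = \left(-2 - 5\right) \frac{1}{4808} = \left(-7\right) \frac{1}{4808} = - \frac{7}{4808}$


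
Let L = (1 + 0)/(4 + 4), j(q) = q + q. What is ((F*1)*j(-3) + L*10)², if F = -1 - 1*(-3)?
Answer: 1849/16 ≈ 115.56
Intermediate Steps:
j(q) = 2*q
L = ⅛ (L = 1/8 = 1*(⅛) = ⅛ ≈ 0.12500)
F = 2 (F = -1 + 3 = 2)
((F*1)*j(-3) + L*10)² = ((2*1)*(2*(-3)) + (⅛)*10)² = (2*(-6) + 5/4)² = (-12 + 5/4)² = (-43/4)² = 1849/16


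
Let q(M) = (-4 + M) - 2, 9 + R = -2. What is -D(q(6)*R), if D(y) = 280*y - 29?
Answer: 29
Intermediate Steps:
R = -11 (R = -9 - 2 = -11)
q(M) = -6 + M
D(y) = -29 + 280*y
-D(q(6)*R) = -(-29 + 280*((-6 + 6)*(-11))) = -(-29 + 280*(0*(-11))) = -(-29 + 280*0) = -(-29 + 0) = -1*(-29) = 29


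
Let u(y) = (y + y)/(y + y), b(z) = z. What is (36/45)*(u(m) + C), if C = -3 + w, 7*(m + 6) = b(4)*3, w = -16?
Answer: -72/5 ≈ -14.400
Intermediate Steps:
m = -30/7 (m = -6 + (4*3)/7 = -6 + (⅐)*12 = -6 + 12/7 = -30/7 ≈ -4.2857)
C = -19 (C = -3 - 16 = -19)
u(y) = 1 (u(y) = (2*y)/((2*y)) = (2*y)*(1/(2*y)) = 1)
(36/45)*(u(m) + C) = (36/45)*(1 - 19) = (36*(1/45))*(-18) = (⅘)*(-18) = -72/5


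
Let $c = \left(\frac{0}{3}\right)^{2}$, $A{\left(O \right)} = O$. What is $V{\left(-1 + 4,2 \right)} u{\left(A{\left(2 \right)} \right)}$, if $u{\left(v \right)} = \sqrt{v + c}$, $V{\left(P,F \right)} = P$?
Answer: $3 \sqrt{2} \approx 4.2426$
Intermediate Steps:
$c = 0$ ($c = \left(0 \cdot \frac{1}{3}\right)^{2} = 0^{2} = 0$)
$u{\left(v \right)} = \sqrt{v}$ ($u{\left(v \right)} = \sqrt{v + 0} = \sqrt{v}$)
$V{\left(-1 + 4,2 \right)} u{\left(A{\left(2 \right)} \right)} = \left(-1 + 4\right) \sqrt{2} = 3 \sqrt{2}$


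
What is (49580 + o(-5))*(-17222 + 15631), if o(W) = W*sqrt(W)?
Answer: -78881780 + 7955*I*sqrt(5) ≈ -7.8882e+7 + 17788.0*I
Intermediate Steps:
o(W) = W**(3/2)
(49580 + o(-5))*(-17222 + 15631) = (49580 + (-5)**(3/2))*(-17222 + 15631) = (49580 - 5*I*sqrt(5))*(-1591) = -78881780 + 7955*I*sqrt(5)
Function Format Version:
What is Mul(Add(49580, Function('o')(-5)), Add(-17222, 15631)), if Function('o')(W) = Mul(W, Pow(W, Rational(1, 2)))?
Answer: Add(-78881780, Mul(7955, I, Pow(5, Rational(1, 2)))) ≈ Add(-7.8882e+7, Mul(17788., I))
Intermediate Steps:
Function('o')(W) = Pow(W, Rational(3, 2))
Mul(Add(49580, Function('o')(-5)), Add(-17222, 15631)) = Mul(Add(49580, Pow(-5, Rational(3, 2))), Add(-17222, 15631)) = Mul(Add(49580, Mul(-5, I, Pow(5, Rational(1, 2)))), -1591) = Add(-78881780, Mul(7955, I, Pow(5, Rational(1, 2))))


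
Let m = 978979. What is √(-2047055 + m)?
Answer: 2*I*√267019 ≈ 1033.5*I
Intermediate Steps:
√(-2047055 + m) = √(-2047055 + 978979) = √(-1068076) = 2*I*√267019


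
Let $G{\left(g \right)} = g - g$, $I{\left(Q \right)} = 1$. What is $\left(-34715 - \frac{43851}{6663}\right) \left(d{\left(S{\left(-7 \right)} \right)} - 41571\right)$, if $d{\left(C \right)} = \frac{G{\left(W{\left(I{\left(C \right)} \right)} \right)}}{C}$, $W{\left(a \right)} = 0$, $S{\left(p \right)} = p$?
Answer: $\frac{3205815508872}{2221} \approx 1.4434 \cdot 10^{9}$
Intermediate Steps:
$G{\left(g \right)} = 0$
$d{\left(C \right)} = 0$ ($d{\left(C \right)} = \frac{0}{C} = 0$)
$\left(-34715 - \frac{43851}{6663}\right) \left(d{\left(S{\left(-7 \right)} \right)} - 41571\right) = \left(-34715 - \frac{43851}{6663}\right) \left(0 - 41571\right) = \left(-34715 - \frac{14617}{2221}\right) \left(-41571\right) = \left(- \frac{77116632}{2221}\right) \left(-41571\right) = \frac{3205815508872}{2221}$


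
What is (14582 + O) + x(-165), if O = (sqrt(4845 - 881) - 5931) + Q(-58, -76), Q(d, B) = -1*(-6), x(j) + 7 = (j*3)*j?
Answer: 90325 + 2*sqrt(991) ≈ 90388.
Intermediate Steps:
x(j) = -7 + 3*j**2 (x(j) = -7 + (j*3)*j = -7 + (3*j)*j = -7 + 3*j**2)
Q(d, B) = 6
O = -5925 + 2*sqrt(991) (O = (sqrt(4845 - 881) - 5931) + 6 = (sqrt(3964) - 5931) + 6 = (2*sqrt(991) - 5931) + 6 = (-5931 + 2*sqrt(991)) + 6 = -5925 + 2*sqrt(991) ≈ -5862.0)
(14582 + O) + x(-165) = (14582 + (-5925 + 2*sqrt(991))) + (-7 + 3*(-165)**2) = (8657 + 2*sqrt(991)) + (-7 + 3*27225) = (8657 + 2*sqrt(991)) + (-7 + 81675) = (8657 + 2*sqrt(991)) + 81668 = 90325 + 2*sqrt(991)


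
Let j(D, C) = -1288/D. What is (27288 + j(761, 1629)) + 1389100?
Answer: 1077869980/761 ≈ 1.4164e+6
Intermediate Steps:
(27288 + j(761, 1629)) + 1389100 = (27288 - 1288/761) + 1389100 = 20764880/761 + 1389100 = 1077869980/761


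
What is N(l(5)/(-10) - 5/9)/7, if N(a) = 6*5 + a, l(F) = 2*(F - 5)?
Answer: 265/63 ≈ 4.2064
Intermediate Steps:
l(F) = -10 + 2*F (l(F) = 2*(-5 + F) = -10 + 2*F)
N(a) = 30 + a
N(l(5)/(-10) - 5/9)/7 = (30 + ((-10 + 2*5)/(-10) - 5/9))/7 = (30 + ((-10 + 10)*(-1/10) - 5*1/9))*(1/7) = (30 + (0*(-1/10) - 5/9))*(1/7) = (30 + (0 - 5/9))*(1/7) = (30 - 5/9)*(1/7) = (265/9)*(1/7) = 265/63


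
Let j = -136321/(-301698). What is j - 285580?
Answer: -86158778519/301698 ≈ -2.8558e+5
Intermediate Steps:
j = 136321/301698 (j = -136321*(-1/301698) = 136321/301698 ≈ 0.45185)
j - 285580 = 136321/301698 - 285580 = -86158778519/301698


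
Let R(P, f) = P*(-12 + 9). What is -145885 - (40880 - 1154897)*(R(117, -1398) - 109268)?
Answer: -122117575408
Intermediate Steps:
R(P, f) = -3*P (R(P, f) = P*(-3) = -3*P)
-145885 - (40880 - 1154897)*(R(117, -1398) - 109268) = -145885 - (40880 - 1154897)*(-3*117 - 109268) = -145885 - (-1114017)*(-351 - 109268) = -145885 - (-1114017)*(-109619) = -145885 - 1*122117429523 = -145885 - 122117429523 = -122117575408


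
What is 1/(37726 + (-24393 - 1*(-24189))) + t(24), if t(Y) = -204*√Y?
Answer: 1/37522 - 408*√6 ≈ -999.39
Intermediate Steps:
1/(37726 + (-24393 - 1*(-24189))) + t(24) = 1/(37726 + (-24393 - 1*(-24189))) - 408*√6 = 1/(37726 + (-24393 + 24189)) - 408*√6 = 1/(37726 - 204) - 408*√6 = 1/37522 - 408*√6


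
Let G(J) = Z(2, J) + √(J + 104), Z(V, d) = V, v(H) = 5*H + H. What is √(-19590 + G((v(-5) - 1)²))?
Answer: √(-19588 + √1065) ≈ 139.84*I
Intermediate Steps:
v(H) = 6*H
G(J) = 2 + √(104 + J) (G(J) = 2 + √(J + 104) = 2 + √(104 + J))
√(-19590 + G((v(-5) - 1)²)) = √(-19590 + (2 + √(104 + (6*(-5) - 1)²))) = √(-19590 + (2 + √(104 + (-30 - 1)²))) = √(-19590 + (2 + √(104 + (-31)²))) = √(-19590 + (2 + √(104 + 961))) = √(-19590 + (2 + √1065)) = √(-19588 + √1065)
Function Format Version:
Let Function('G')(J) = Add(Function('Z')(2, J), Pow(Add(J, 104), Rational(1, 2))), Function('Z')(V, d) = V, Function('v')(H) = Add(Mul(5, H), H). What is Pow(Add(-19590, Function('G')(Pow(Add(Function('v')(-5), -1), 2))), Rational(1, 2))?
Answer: Pow(Add(-19588, Pow(1065, Rational(1, 2))), Rational(1, 2)) ≈ Mul(139.84, I)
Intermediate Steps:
Function('v')(H) = Mul(6, H)
Function('G')(J) = Add(2, Pow(Add(104, J), Rational(1, 2))) (Function('G')(J) = Add(2, Pow(Add(J, 104), Rational(1, 2))) = Add(2, Pow(Add(104, J), Rational(1, 2))))
Pow(Add(-19590, Function('G')(Pow(Add(Function('v')(-5), -1), 2))), Rational(1, 2)) = Pow(Add(-19590, Add(2, Pow(Add(104, Pow(Add(Mul(6, -5), -1), 2)), Rational(1, 2)))), Rational(1, 2)) = Pow(Add(-19590, Add(2, Pow(Add(104, Pow(Add(-30, -1), 2)), Rational(1, 2)))), Rational(1, 2)) = Pow(Add(-19590, Add(2, Pow(Add(104, Pow(-31, 2)), Rational(1, 2)))), Rational(1, 2)) = Pow(Add(-19590, Add(2, Pow(Add(104, 961), Rational(1, 2)))), Rational(1, 2)) = Pow(Add(-19590, Add(2, Pow(1065, Rational(1, 2)))), Rational(1, 2)) = Pow(Add(-19588, Pow(1065, Rational(1, 2))), Rational(1, 2))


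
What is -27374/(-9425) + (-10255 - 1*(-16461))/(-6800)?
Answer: 2553033/1281800 ≈ 1.9918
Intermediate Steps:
-27374/(-9425) + (-10255 - 1*(-16461))/(-6800) = -27374*(-1/9425) + (-10255 + 16461)*(-1/6800) = 27374/9425 + 6206*(-1/6800) = 27374/9425 - 3103/3400 = 2553033/1281800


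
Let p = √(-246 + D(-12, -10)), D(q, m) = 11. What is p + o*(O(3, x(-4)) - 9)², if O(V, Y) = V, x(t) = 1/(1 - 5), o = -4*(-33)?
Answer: 4752 + I*√235 ≈ 4752.0 + 15.33*I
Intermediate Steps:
o = 132
x(t) = -¼ (x(t) = 1/(-4) = -¼)
p = I*√235 (p = √(-246 + 11) = √(-235) = I*√235 ≈ 15.33*I)
p + o*(O(3, x(-4)) - 9)² = I*√235 + 132*(3 - 9)² = I*√235 + 132*(-6)² = I*√235 + 132*36 = I*√235 + 4752 = 4752 + I*√235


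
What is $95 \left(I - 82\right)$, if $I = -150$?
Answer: $-22040$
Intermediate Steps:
$95 \left(I - 82\right) = 95 \left(-150 - 82\right) = 95 \left(-232\right) = -22040$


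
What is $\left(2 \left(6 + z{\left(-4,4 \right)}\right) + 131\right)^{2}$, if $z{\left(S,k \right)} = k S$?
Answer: $12321$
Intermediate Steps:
$z{\left(S,k \right)} = S k$
$\left(2 \left(6 + z{\left(-4,4 \right)}\right) + 131\right)^{2} = \left(2 \left(6 - 16\right) + 131\right)^{2} = \left(2 \left(-10\right) + 131\right)^{2} = \left(-20 + 131\right)^{2} = 111^{2} = 12321$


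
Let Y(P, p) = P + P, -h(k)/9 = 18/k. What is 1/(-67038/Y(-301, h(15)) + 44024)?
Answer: 301/13284743 ≈ 2.2658e-5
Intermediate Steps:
h(k) = -162/k
Y(P, p) = 2*P
1/(-67038/Y(-301, h(15)) + 44024) = 1/(-67038/(2*(-301)) + 44024) = 1/(-67038/(-602) + 44024) = 1/(-67038*(-1/602) + 44024) = 1/(33519/301 + 44024) = 1/(13284743/301) = 301/13284743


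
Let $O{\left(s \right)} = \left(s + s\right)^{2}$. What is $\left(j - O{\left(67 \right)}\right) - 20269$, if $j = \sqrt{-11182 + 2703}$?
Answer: $-38225 + i \sqrt{8479} \approx -38225.0 + 92.082 i$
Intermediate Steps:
$j = i \sqrt{8479}$ ($j = \sqrt{-8479} = i \sqrt{8479} \approx 92.082 i$)
$O{\left(s \right)} = 4 s^{2}$ ($O{\left(s \right)} = \left(2 s\right)^{2} = 4 s^{2}$)
$\left(j - O{\left(67 \right)}\right) - 20269 = \left(i \sqrt{8479} - 4 \cdot 67^{2}\right) - 20269 = \left(i \sqrt{8479} - 4 \cdot 4489\right) - 20269 = \left(i \sqrt{8479} - 17956\right) - 20269 = \left(-17956 + i \sqrt{8479}\right) - 20269 = -38225 + i \sqrt{8479}$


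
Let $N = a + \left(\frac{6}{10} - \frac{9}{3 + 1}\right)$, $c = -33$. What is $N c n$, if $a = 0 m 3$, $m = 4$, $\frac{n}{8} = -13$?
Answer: $- \frac{28314}{5} \approx -5662.8$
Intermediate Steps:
$n = -104$ ($n = 8 \left(-13\right) = -104$)
$a = 0$ ($a = 0 \cdot 4 \cdot 3 = 0 \cdot 3 = 0$)
$N = - \frac{33}{20}$ ($N = 0 + \left(\frac{6}{10} - \frac{9}{3 + 1}\right) = 0 + \left(6 \cdot \frac{1}{10} - \frac{9}{4}\right) = 0 + \left(\frac{3}{5} - \frac{9}{4}\right) = 0 - \frac{33}{20} = - \frac{33}{20} \approx -1.65$)
$N c n = \left(- \frac{33}{20}\right) \left(-33\right) \left(-104\right) = \frac{1089}{20} \left(-104\right) = - \frac{28314}{5}$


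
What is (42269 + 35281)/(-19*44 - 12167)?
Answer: -77550/13003 ≈ -5.9640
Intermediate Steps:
(42269 + 35281)/(-19*44 - 12167) = 77550/(-836 - 12167) = 77550/(-13003) = 77550*(-1/13003) = -77550/13003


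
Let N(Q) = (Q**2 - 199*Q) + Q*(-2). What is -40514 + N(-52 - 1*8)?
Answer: -24854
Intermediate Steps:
N(Q) = Q**2 - 201*Q (N(Q) = (Q**2 - 199*Q) - 2*Q = Q**2 - 201*Q)
-40514 + N(-52 - 1*8) = -40514 + (-52 - 1*8)*(-201 + (-52 - 1*8)) = -40514 + (-52 - 8)*(-201 + (-52 - 8)) = -40514 - 60*(-201 - 60) = -40514 - 60*(-261) = -40514 + 15660 = -24854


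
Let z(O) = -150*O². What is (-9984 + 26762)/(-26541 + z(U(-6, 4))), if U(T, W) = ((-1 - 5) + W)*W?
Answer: -16778/36141 ≈ -0.46424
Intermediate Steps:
U(T, W) = W*(-6 + W) (U(T, W) = (-6 + W)*W = W*(-6 + W))
(-9984 + 26762)/(-26541 + z(U(-6, 4))) = (-9984 + 26762)/(-26541 - 150*16*(-6 + 4)²) = 16778/(-26541 - 150*(4*(-2))²) = 16778/(-26541 - 150*(-8)²) = 16778/(-26541 - 150*64) = 16778/(-26541 - 9600) = 16778/(-36141) = 16778*(-1/36141) = -16778/36141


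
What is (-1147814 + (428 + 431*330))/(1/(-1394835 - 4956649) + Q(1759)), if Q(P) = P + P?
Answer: -6384232251504/22344520711 ≈ -285.72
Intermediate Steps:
Q(P) = 2*P
(-1147814 + (428 + 431*330))/(1/(-1394835 - 4956649) + Q(1759)) = (-1147814 + (428 + 431*330))/(1/(-1394835 - 4956649) + 2*1759) = (-1147814 + (428 + 142230))/(1/(-6351484) + 3518) = (-1147814 + 142658)/(-1/6351484 + 3518) = -1005156/22344520711/6351484 = -1005156*6351484/22344520711 = -6384232251504/22344520711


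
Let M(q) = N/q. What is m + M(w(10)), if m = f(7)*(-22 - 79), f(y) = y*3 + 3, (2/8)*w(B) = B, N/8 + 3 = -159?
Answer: -12282/5 ≈ -2456.4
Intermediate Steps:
N = -1296 (N = -24 + 8*(-159) = -24 - 1272 = -1296)
w(B) = 4*B
f(y) = 3 + 3*y (f(y) = 3*y + 3 = 3 + 3*y)
M(q) = -1296/q
m = -2424 (m = (3 + 3*7)*(-22 - 79) = (3 + 21)*(-101) = 24*(-101) = -2424)
m + M(w(10)) = -2424 - 1296/(4*10) = -2424 - 1296/40 = -2424 - 1296*1/40 = -2424 - 162/5 = -12282/5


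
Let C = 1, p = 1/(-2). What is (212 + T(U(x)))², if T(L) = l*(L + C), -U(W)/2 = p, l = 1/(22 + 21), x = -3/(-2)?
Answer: 83137924/1849 ≈ 44964.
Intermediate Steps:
x = 3/2 (x = -3*(-½) = 3/2 ≈ 1.5000)
l = 1/43 ≈ 0.023256
p = -½ ≈ -0.50000
U(W) = 1 (U(W) = -2*(-½) = 1)
T(L) = 1/43 + L/43 (T(L) = (L + 1)/43 = (1 + L)/43 = 1/43 + L/43)
(212 + T(U(x)))² = (212 + (1/43 + (1/43)*1))² = (212 + (1/43 + 1/43))² = (212 + 2/43)² = (9118/43)² = 83137924/1849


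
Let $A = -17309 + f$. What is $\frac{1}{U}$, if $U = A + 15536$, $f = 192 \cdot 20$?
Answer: $\frac{1}{2067} \approx 0.00048379$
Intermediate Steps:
$f = 3840$
$A = -13469$ ($A = -17309 + 3840 = -13469$)
$U = 2067$ ($U = -13469 + 15536 = 2067$)
$\frac{1}{U} = \frac{1}{2067}$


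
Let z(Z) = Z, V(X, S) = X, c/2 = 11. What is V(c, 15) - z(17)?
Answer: 5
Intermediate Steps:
c = 22 (c = 2*11 = 22)
V(c, 15) - z(17) = 22 - 1*17 = 22 - 17 = 5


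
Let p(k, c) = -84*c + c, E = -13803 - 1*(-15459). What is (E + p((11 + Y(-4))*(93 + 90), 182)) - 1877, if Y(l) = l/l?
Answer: -15327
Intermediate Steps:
Y(l) = 1
E = 1656 (E = -13803 + 15459 = 1656)
p(k, c) = -83*c
(E + p((11 + Y(-4))*(93 + 90), 182)) - 1877 = (1656 - 83*182) - 1877 = (1656 - 15106) - 1877 = -13450 - 1877 = -15327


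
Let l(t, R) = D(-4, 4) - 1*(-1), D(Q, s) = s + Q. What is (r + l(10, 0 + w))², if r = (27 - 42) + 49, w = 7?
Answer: 1225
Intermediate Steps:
D(Q, s) = Q + s
l(t, R) = 1 (l(t, R) = (-4 + 4) - 1*(-1) = 0 + 1 = 1)
r = 34 (r = -15 + 49 = 34)
(r + l(10, 0 + w))² = (34 + 1)² = 35² = 1225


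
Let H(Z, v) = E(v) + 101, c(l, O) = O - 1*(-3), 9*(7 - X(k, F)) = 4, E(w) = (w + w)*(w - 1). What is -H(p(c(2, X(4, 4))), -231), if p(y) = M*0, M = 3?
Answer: -107285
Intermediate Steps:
E(w) = 2*w*(-1 + w) (E(w) = (2*w)*(-1 + w) = 2*w*(-1 + w))
X(k, F) = 59/9 (X(k, F) = 7 - ⅑*4 = 7 - 4/9 = 59/9)
c(l, O) = 3 + O (c(l, O) = O + 3 = 3 + O)
p(y) = 0 (p(y) = 3*0 = 0)
H(Z, v) = 101 + 2*v*(-1 + v) (H(Z, v) = 2*v*(-1 + v) + 101 = 101 + 2*v*(-1 + v))
-H(p(c(2, X(4, 4))), -231) = -(101 + 2*(-231)*(-1 - 231)) = -(101 + 2*(-231)*(-232)) = -(101 + 107184) = -1*107285 = -107285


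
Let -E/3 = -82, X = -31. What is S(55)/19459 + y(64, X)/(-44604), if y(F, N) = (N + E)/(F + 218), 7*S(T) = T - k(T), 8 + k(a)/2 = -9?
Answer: 155740771/244761684552 ≈ 0.00063630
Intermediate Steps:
k(a) = -34 (k(a) = -16 + 2*(-9) = -16 - 18 = -34)
S(T) = 34/7 + T/7 (S(T) = (T - 1*(-34))/7 = (T + 34)/7 = (34 + T)/7 = 34/7 + T/7)
E = 246 (E = -3*(-82) = 246)
y(F, N) = (246 + N)/(218 + F) (y(F, N) = (N + 246)/(F + 218) = (246 + N)/(218 + F))
S(55)/19459 + y(64, X)/(-44604) = (34/7 + (⅐)*55)/19459 + ((246 - 31)/(218 + 64))/(-44604) = (34/7 + 55/7)*(1/19459) + (215/282)*(-1/44604) = (89/7)*(1/19459) + ((1/282)*215)*(-1/44604) = 89/136213 + (215/282)*(-1/44604) = 89/136213 - 215/12578328 = 155740771/244761684552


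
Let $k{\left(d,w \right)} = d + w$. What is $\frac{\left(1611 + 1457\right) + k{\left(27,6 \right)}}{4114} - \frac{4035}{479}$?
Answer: $- \frac{15114611}{1970606} \approx -7.67$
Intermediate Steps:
$\frac{\left(1611 + 1457\right) + k{\left(27,6 \right)}}{4114} - \frac{4035}{479} = \frac{\left(1611 + 1457\right) + \left(27 + 6\right)}{4114} - \frac{4035}{479} = \left(3068 + 33\right) \frac{1}{4114} - \frac{4035}{479} = 3101 \cdot \frac{1}{4114} - \frac{4035}{479} = \frac{3101}{4114} - \frac{4035}{479} = - \frac{15114611}{1970606}$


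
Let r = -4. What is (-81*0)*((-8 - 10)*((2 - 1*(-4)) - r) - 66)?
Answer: 0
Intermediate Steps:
(-81*0)*((-8 - 10)*((2 - 1*(-4)) - r) - 66) = (-81*0)*((-8 - 10)*((2 - 1*(-4)) - 1*(-4)) - 66) = 0*(-18*((2 + 4) + 4) - 66) = 0*(-18*(6 + 4) - 66) = 0*(-18*10 - 66) = 0*(-180 - 66) = 0*(-246) = 0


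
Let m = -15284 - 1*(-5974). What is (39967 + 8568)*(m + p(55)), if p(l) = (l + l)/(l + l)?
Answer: -451812315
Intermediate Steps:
m = -9310 (m = -15284 + 5974 = -9310)
p(l) = 1 (p(l) = (2*l)/((2*l)) = (2*l)*(1/(2*l)) = 1)
(39967 + 8568)*(m + p(55)) = (39967 + 8568)*(-9310 + 1) = 48535*(-9309) = -451812315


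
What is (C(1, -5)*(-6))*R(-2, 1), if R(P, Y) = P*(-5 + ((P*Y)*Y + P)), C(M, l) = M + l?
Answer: 432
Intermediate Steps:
R(P, Y) = P*(-5 + P + P*Y²) (R(P, Y) = P*(-5 + (P*Y² + P)) = P*(-5 + (P + P*Y²)) = P*(-5 + P + P*Y²))
(C(1, -5)*(-6))*R(-2, 1) = ((1 - 5)*(-6))*(-2*(-5 - 2 - 2*1²)) = (-4*(-6))*(-2*(-5 - 2 - 2*1)) = 24*(-2*(-5 - 2 - 2)) = 24*(-2*(-9)) = 24*18 = 432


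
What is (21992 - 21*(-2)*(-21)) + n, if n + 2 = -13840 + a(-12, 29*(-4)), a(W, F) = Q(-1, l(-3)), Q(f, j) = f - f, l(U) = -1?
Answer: 7268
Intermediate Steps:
Q(f, j) = 0
a(W, F) = 0
n = -13842 (n = -2 + (-13840 + 0) = -2 - 13840 = -13842)
(21992 - 21*(-2)*(-21)) + n = (21992 - 21*(-2)*(-21)) - 13842 = (21992 + 42*(-21)) - 13842 = (21992 - 882) - 13842 = 21110 - 13842 = 7268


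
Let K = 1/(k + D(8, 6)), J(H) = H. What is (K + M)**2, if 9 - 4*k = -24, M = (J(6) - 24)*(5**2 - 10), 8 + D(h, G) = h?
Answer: 79316836/1089 ≈ 72835.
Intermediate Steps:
D(h, G) = -8 + h
M = -270 (M = (6 - 24)*(5**2 - 10) = -18*(25 - 10) = -18*15 = -270)
k = 33/4 (k = 9/4 - 1/4*(-24) = 9/4 + 6 = 33/4 ≈ 8.2500)
K = 4/33 (K = 1/(33/4 + (-8 + 8)) = 1/(33/4 + 0) = 1/(33/4) = 4/33 ≈ 0.12121)
(K + M)**2 = (4/33 - 270)**2 = (-8906/33)**2 = 79316836/1089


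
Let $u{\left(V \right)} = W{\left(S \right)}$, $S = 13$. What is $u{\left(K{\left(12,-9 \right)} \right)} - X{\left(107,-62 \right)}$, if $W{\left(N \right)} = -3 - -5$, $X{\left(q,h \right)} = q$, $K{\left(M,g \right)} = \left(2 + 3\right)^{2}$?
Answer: $-105$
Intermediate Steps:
$K{\left(M,g \right)} = 25$ ($K{\left(M,g \right)} = 5^{2} = 25$)
$W{\left(N \right)} = 2$ ($W{\left(N \right)} = -3 + 5 = 2$)
$u{\left(V \right)} = 2$
$u{\left(K{\left(12,-9 \right)} \right)} - X{\left(107,-62 \right)} = 2 - 107 = -105$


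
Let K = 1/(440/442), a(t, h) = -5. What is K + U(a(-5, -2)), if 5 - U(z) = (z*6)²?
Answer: -196679/220 ≈ -894.00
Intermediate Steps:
U(z) = 5 - 36*z² (U(z) = 5 - (z*6)² = 5 - (6*z)² = 5 - 36*z²)
K = 221/220 (K = 1/(440*(1/442)) = 1/(220/221) = 221/220 ≈ 1.0045)
K + U(a(-5, -2)) = 221/220 + (5 - 36*(-5)²) = 221/220 + (5 - 36*25) = 221/220 + (5 - 900) = 221/220 - 895 = -196679/220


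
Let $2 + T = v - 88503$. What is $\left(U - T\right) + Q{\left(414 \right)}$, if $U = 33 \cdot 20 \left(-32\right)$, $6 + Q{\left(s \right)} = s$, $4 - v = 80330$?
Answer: $148119$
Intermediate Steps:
$v = -80326$ ($v = 4 - 80330 = -80326$)
$Q{\left(s \right)} = -6 + s$
$U = -21120$ ($U = 660 \left(-32\right) = -21120$)
$T = -168831$ ($T = -2 - 168829 = -168831$)
$\left(U - T\right) + Q{\left(414 \right)} = \left(-21120 - -168831\right) + \left(-6 + 414\right) = \left(-21120 + 168831\right) + 408 = 147711 + 408 = 148119$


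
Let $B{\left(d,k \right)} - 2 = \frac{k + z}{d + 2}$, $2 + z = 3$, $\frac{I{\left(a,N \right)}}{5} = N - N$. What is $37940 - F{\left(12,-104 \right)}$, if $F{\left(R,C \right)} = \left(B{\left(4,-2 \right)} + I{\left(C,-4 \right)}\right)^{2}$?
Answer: $\frac{1365719}{36} \approx 37937.0$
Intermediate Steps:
$I{\left(a,N \right)} = 0$ ($I{\left(a,N \right)} = 5 \left(N - N\right) = 5 \cdot 0 = 0$)
$z = 1$ ($z = -2 + 3 = 1$)
$B{\left(d,k \right)} = 2 + \frac{1 + k}{2 + d}$ ($B{\left(d,k \right)} = 2 + \frac{k + 1}{d + 2} = 2 + \frac{1 + k}{2 + d}$)
$F{\left(R,C \right)} = \frac{121}{36}$ ($F{\left(R,C \right)} = \left(\frac{5 - 2 + 2 \cdot 4}{2 + 4} + 0\right)^{2} = \left(\frac{5 - 2 + 8}{6} + 0\right)^{2} = \left(\frac{1}{6} \cdot 11 + 0\right)^{2} = \left(\frac{11}{6} + 0\right)^{2} = \left(\frac{11}{6}\right)^{2} = \frac{121}{36}$)
$37940 - F{\left(12,-104 \right)} = 37940 - \frac{121}{36} = \frac{1365719}{36}$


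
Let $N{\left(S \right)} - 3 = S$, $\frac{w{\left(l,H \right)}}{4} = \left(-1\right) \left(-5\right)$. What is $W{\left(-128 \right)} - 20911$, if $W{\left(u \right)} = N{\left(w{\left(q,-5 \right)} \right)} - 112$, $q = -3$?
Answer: $-21000$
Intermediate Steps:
$w{\left(l,H \right)} = 20$ ($w{\left(l,H \right)} = 4 \left(\left(-1\right) \left(-5\right)\right) = 4 \cdot 5 = 20$)
$N{\left(S \right)} = 3 + S$
$W{\left(u \right)} = -89$ ($W{\left(u \right)} = \left(3 + 20\right) - 112 = 23 - 112 = -89$)
$W{\left(-128 \right)} - 20911 = -89 - 20911 = -21000$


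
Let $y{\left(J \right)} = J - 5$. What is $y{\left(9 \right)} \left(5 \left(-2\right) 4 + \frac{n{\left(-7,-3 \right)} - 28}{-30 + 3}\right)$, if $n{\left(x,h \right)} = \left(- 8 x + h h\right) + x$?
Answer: $- \frac{1480}{9} \approx -164.44$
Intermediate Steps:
$n{\left(x,h \right)} = h^{2} - 7 x$ ($n{\left(x,h \right)} = \left(- 8 x + h^{2}\right) + x = \left(h^{2} - 8 x\right) + x = h^{2} - 7 x$)
$y{\left(J \right)} = -5 + J$
$y{\left(9 \right)} \left(5 \left(-2\right) 4 + \frac{n{\left(-7,-3 \right)} - 28}{-30 + 3}\right) = \left(-5 + 9\right) \left(5 \left(-2\right) 4 + \frac{\left(\left(-3\right)^{2} - -49\right) - 28}{-30 + 3}\right) = 4 \left(\left(-10\right) 4 + \frac{\left(9 + 49\right) - 28}{-27}\right) = 4 \left(-40 + \left(58 - 28\right) \left(- \frac{1}{27}\right)\right) = 4 \left(-40 + 30 \left(- \frac{1}{27}\right)\right) = 4 \left(-40 - \frac{10}{9}\right) = 4 \left(- \frac{370}{9}\right) = - \frac{1480}{9}$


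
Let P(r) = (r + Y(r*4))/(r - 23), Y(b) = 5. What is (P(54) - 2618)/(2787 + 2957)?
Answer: -81099/178064 ≈ -0.45545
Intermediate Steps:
P(r) = (5 + r)/(-23 + r) (P(r) = (r + 5)/(r - 23) = (5 + r)/(-23 + r))
(P(54) - 2618)/(2787 + 2957) = ((5 + 54)/(-23 + 54) - 2618)/(2787 + 2957) = (59/31 - 2618)/5744 = ((1/31)*59 - 2618)*(1/5744) = (59/31 - 2618)*(1/5744) = -81099/31*1/5744 = -81099/178064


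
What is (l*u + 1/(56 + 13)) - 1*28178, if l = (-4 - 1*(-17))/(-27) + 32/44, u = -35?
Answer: -192542584/6831 ≈ -28187.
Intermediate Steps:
l = 73/297 (l = (-4 + 17)*(-1/27) + 32*(1/44) = 13*(-1/27) + 8/11 = -13/27 + 8/11 = 73/297 ≈ 0.24579)
(l*u + 1/(56 + 13)) - 1*28178 = ((73/297)*(-35) + 1/(56 + 13)) - 1*28178 = (-2555/297 + 1/69) - 28178 = -58666/6831 - 28178 = -192542584/6831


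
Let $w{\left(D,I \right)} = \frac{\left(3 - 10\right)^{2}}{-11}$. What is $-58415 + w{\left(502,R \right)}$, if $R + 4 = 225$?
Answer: $- \frac{642614}{11} \approx -58419.0$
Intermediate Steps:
$R = 221$ ($R = -4 + 225 = 221$)
$w{\left(D,I \right)} = - \frac{49}{11}$ ($w{\left(D,I \right)} = \left(-7\right)^{2} \left(- \frac{1}{11}\right) = 49 \left(- \frac{1}{11}\right) = - \frac{49}{11}$)
$-58415 + w{\left(502,R \right)} = -58415 - \frac{49}{11} = - \frac{642614}{11}$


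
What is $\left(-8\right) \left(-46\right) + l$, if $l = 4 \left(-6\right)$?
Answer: $344$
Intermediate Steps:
$l = -24$
$\left(-8\right) \left(-46\right) + l = \left(-8\right) \left(-46\right) - 24 = 368 - 24 = 344$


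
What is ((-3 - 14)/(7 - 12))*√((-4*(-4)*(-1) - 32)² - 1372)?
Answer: 34*√233/5 ≈ 103.80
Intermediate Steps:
((-3 - 14)/(7 - 12))*√((-4*(-4)*(-1) - 32)² - 1372) = (-17/(-5))*√((16*(-1) - 32)² - 1372) = (-17*(-⅕))*√((-16 - 32)² - 1372) = 17*√((-48)² - 1372)/5 = 17*√(2304 - 1372)/5 = 17*√932/5 = 17*(2*√233)/5 = 34*√233/5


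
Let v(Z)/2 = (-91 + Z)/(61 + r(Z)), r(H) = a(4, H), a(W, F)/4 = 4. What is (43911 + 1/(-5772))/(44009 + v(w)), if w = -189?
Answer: 2787997201/2793757668 ≈ 0.99794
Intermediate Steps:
a(W, F) = 16 (a(W, F) = 4*4 = 16)
r(H) = 16
v(Z) = -26/11 + 2*Z/77 (v(Z) = 2*((-91 + Z)/(61 + 16)) = 2*((-91 + Z)/77) = 2*((-91 + Z)*(1/77)) = 2*(-13/11 + Z/77) = -26/11 + 2*Z/77)
(43911 + 1/(-5772))/(44009 + v(w)) = (43911 + 1/(-5772))/(44009 + (-26/11 + (2/77)*(-189))) = (43911 - 1/5772)/(44009 + (-26/11 - 54/11)) = 253454291/(5772*(44009 - 80/11)) = 253454291/(5772*(484019/11)) = (253454291/5772)*(11/484019) = 2787997201/2793757668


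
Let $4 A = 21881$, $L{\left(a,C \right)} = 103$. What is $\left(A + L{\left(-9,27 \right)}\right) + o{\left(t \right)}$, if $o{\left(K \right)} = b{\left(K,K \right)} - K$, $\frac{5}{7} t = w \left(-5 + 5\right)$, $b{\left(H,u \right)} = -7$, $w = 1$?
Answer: $\frac{22265}{4} \approx 5566.3$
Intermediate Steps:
$t = 0$ ($t = \frac{7 \cdot 1 \left(-5 + 5\right)}{5} = \frac{7 \cdot 1 \cdot 0}{5} = \frac{7}{5} \cdot 0 = 0$)
$A = \frac{21881}{4}$ ($A = \frac{1}{4} \cdot 21881 = \frac{21881}{4} \approx 5470.3$)
$o{\left(K \right)} = -7 - K$
$\left(A + L{\left(-9,27 \right)}\right) + o{\left(t \right)} = \left(\frac{21881}{4} + 103\right) - 7 = \frac{22293}{4} + \left(-7 + 0\right) = \frac{22293}{4} - 7 = \frac{22265}{4}$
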